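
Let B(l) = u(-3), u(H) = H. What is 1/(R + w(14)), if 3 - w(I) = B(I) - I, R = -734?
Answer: -1/714 ≈ -0.0014006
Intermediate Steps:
B(l) = -3
w(I) = 6 + I (w(I) = 3 - (-3 - I) = 3 + (3 + I) = 6 + I)
1/(R + w(14)) = 1/(-734 + (6 + 14)) = 1/(-734 + 20) = 1/(-714) = -1/714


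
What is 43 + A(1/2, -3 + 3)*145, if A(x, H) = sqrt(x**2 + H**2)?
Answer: 231/2 ≈ 115.50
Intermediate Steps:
A(x, H) = sqrt(H**2 + x**2)
43 + A(1/2, -3 + 3)*145 = 43 + sqrt((-3 + 3)**2 + (1/2)**2)*145 = 43 + sqrt(0**2 + (1/2)**2)*145 = 43 + sqrt(0 + 1/4)*145 = 43 + sqrt(1/4)*145 = 43 + (1/2)*145 = 43 + 145/2 = 231/2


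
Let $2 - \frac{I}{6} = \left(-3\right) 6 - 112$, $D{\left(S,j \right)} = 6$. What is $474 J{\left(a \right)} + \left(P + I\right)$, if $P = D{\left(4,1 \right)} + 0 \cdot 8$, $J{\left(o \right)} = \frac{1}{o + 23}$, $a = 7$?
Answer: $\frac{4069}{5} \approx 813.8$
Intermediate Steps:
$I = 792$ ($I = 12 - 6 \left(\left(-3\right) 6 - 112\right) = 12 - 6 \left(-18 - 112\right) = 12 - -780 = 12 + 780 = 792$)
$J{\left(o \right)} = \frac{1}{23 + o}$
$P = 6$ ($P = 6 + 0 \cdot 8 = 6 + 0 = 6$)
$474 J{\left(a \right)} + \left(P + I\right) = \frac{474}{23 + 7} + \left(6 + 792\right) = \frac{474}{30} + 798 = 474 \cdot \frac{1}{30} + 798 = \frac{79}{5} + 798 = \frac{4069}{5}$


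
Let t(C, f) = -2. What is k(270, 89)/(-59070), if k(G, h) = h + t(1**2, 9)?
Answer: -29/19690 ≈ -0.0014728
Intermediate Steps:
k(G, h) = -2 + h (k(G, h) = h - 2 = -2 + h)
k(270, 89)/(-59070) = (-2 + 89)/(-59070) = 87*(-1/59070) = -29/19690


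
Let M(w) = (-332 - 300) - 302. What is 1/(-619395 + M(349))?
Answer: -1/620329 ≈ -1.6120e-6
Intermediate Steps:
M(w) = -934 (M(w) = -632 - 302 = -934)
1/(-619395 + M(349)) = 1/(-619395 - 934) = 1/(-620329) = -1/620329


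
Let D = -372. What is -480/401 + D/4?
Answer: -37773/401 ≈ -94.197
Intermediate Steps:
-480/401 + D/4 = -480/401 - 372/4 = -480*1/401 - 372*¼ = -480/401 - 93 = -37773/401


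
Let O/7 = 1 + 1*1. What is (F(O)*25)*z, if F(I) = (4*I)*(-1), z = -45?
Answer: 63000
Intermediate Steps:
O = 14 (O = 7*(1 + 1*1) = 7*(1 + 1) = 7*2 = 14)
F(I) = -4*I
(F(O)*25)*z = (-4*14*25)*(-45) = -56*25*(-45) = -1400*(-45) = 63000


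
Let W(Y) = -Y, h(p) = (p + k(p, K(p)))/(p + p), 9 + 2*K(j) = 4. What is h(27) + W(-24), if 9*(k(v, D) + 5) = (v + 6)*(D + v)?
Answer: 8447/324 ≈ 26.071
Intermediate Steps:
K(j) = -5/2 (K(j) = -9/2 + (½)*4 = -9/2 + 2 = -5/2)
k(v, D) = -5 + (6 + v)*(D + v)/9 (k(v, D) = -5 + ((v + 6)*(D + v))/9 = -5 + ((6 + v)*(D + v))/9 = -5 + (6 + v)*(D + v)/9)
h(p) = (-20/3 + p²/9 + 25*p/18)/(2*p) (h(p) = (p + (-5 + p²/9 + (⅔)*(-5/2) + 2*p/3 + (⅑)*(-5/2)*p))/(p + p) = (p + (-5 + p²/9 - 5/3 + 2*p/3 - 5*p/18))/((2*p)) = (p + (-20/3 + p²/9 + 7*p/18))*(1/(2*p)) = (-20/3 + p²/9 + 25*p/18)*(1/(2*p)) = (-20/3 + p²/9 + 25*p/18)/(2*p))
h(27) + W(-24) = (25/36 - 10/3/27 + (1/18)*27) - 1*(-24) = (25/36 - 10/3*1/27 + 3/2) + 24 = (25/36 - 10/81 + 3/2) + 24 = 671/324 + 24 = 8447/324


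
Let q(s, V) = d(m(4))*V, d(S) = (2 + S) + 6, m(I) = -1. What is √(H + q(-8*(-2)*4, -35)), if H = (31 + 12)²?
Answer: 2*√401 ≈ 40.050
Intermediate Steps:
H = 1849 (H = 43² = 1849)
d(S) = 8 + S
q(s, V) = 7*V (q(s, V) = (8 - 1)*V = 7*V)
√(H + q(-8*(-2)*4, -35)) = √(1849 + 7*(-35)) = √(1849 - 245) = √1604 = 2*√401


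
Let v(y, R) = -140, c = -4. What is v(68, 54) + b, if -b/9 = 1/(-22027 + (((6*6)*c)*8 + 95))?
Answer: -3231751/23084 ≈ -140.00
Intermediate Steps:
b = 9/23084 (b = -9/(-22027 + (((6*6)*(-4))*8 + 95)) = -9/(-22027 + ((36*(-4))*8 + 95)) = -9/(-22027 + (-144*8 + 95)) = -9/(-22027 + (-1152 + 95)) = -9/(-22027 - 1057) = -9/(-23084) = -9*(-1/23084) = 9/23084 ≈ 0.00038988)
v(68, 54) + b = -140 + 9/23084 = -3231751/23084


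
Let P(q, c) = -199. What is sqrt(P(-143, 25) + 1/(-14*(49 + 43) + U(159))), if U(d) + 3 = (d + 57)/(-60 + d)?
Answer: I*sqrt(39996634418)/14177 ≈ 14.107*I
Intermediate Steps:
U(d) = -3 + (57 + d)/(-60 + d) (U(d) = -3 + (d + 57)/(-60 + d) = -3 + (57 + d)/(-60 + d))
sqrt(P(-143, 25) + 1/(-14*(49 + 43) + U(159))) = sqrt(-199 + 1/(-14*(49 + 43) + (237 - 2*159)/(-60 + 159))) = sqrt(-199 + 1/(-14*92 + (237 - 318)/99)) = sqrt(-199 + 1/(-1288 + (1/99)*(-81))) = sqrt(-199 + 1/(-1288 - 9/11)) = sqrt(-199 + 1/(-14177/11)) = sqrt(-199 - 11/14177) = sqrt(-2821234/14177) = I*sqrt(39996634418)/14177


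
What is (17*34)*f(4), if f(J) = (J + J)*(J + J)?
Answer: 36992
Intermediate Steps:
f(J) = 4*J**2 (f(J) = (2*J)*(2*J) = 4*J**2)
(17*34)*f(4) = (17*34)*(4*4**2) = 578*(4*16) = 578*64 = 36992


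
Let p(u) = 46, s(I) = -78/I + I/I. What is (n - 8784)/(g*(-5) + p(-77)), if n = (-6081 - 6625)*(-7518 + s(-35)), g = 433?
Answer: -3341586562/74165 ≈ -45056.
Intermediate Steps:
s(I) = 1 - 78/I (s(I) = -78/I + 1 = 1 - 78/I)
n = 3341894002/35 (n = (-6081 - 6625)*(-7518 + (-78 - 35)/(-35)) = -12706*(-7518 - 1/35*(-113)) = -12706*(-7518 + 113/35) = -12706*(-263017/35) = 3341894002/35 ≈ 9.5483e+7)
(n - 8784)/(g*(-5) + p(-77)) = (3341894002/35 - 8784)/(433*(-5) + 46) = 3341586562/(35*(-2165 + 46)) = (3341586562/35)/(-2119) = (3341586562/35)*(-1/2119) = -3341586562/74165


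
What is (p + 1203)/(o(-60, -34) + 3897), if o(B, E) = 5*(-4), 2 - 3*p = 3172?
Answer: 439/11631 ≈ 0.037744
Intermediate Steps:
p = -3170/3 (p = ⅔ - ⅓*3172 = ⅔ - 3172/3 = -3170/3 ≈ -1056.7)
o(B, E) = -20
(p + 1203)/(o(-60, -34) + 3897) = (-3170/3 + 1203)/(-20 + 3897) = (439/3)/3877 = (439/3)*(1/3877) = 439/11631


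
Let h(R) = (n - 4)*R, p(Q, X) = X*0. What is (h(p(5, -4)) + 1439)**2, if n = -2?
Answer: 2070721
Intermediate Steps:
p(Q, X) = 0
h(R) = -6*R (h(R) = (-2 - 4)*R = -6*R)
(h(p(5, -4)) + 1439)**2 = (-6*0 + 1439)**2 = (0 + 1439)**2 = 1439**2 = 2070721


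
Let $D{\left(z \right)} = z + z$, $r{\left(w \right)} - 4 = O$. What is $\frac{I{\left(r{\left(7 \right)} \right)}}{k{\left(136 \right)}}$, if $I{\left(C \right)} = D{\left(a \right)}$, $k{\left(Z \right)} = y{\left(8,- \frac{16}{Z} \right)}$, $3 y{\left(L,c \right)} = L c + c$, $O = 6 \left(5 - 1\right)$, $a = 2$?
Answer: $- \frac{34}{3} \approx -11.333$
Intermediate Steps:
$O = 24$ ($O = 6 \cdot 4 = 24$)
$r{\left(w \right)} = 28$ ($r{\left(w \right)} = 4 + 24 = 28$)
$y{\left(L,c \right)} = \frac{c}{3} + \frac{L c}{3}$ ($y{\left(L,c \right)} = \frac{L c + c}{3} = \frac{c + L c}{3} = \frac{c}{3} + \frac{L c}{3}$)
$k{\left(Z \right)} = - \frac{48}{Z}$ ($k{\left(Z \right)} = \frac{- \frac{16}{Z} \left(1 + 8\right)}{3} = \frac{1}{3} \left(- \frac{16}{Z}\right) 9 = - \frac{48}{Z}$)
$D{\left(z \right)} = 2 z$
$I{\left(C \right)} = 4$ ($I{\left(C \right)} = 2 \cdot 2 = 4$)
$\frac{I{\left(r{\left(7 \right)} \right)}}{k{\left(136 \right)}} = \frac{4}{\left(-48\right) \frac{1}{136}} = \frac{4}{- \frac{6}{17}} = 4 \left(- \frac{17}{6}\right) = - \frac{34}{3}$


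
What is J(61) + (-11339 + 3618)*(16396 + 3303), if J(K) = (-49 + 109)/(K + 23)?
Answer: -1064671848/7 ≈ -1.5210e+8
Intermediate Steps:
J(K) = 60/(23 + K)
J(61) + (-11339 + 3618)*(16396 + 3303) = 60/(23 + 61) + (-11339 + 3618)*(16396 + 3303) = 60/84 - 7721*19699 = 60*(1/84) - 152095979 = 5/7 - 152095979 = -1064671848/7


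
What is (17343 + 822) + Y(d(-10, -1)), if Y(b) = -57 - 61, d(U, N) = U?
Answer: 18047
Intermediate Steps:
Y(b) = -118
(17343 + 822) + Y(d(-10, -1)) = (17343 + 822) - 118 = 18165 - 118 = 18047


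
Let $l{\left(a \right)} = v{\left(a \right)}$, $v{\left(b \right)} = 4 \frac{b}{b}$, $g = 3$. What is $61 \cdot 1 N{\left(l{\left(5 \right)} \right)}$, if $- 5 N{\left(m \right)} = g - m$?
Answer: $\frac{61}{5} \approx 12.2$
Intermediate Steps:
$v{\left(b \right)} = 4$ ($v{\left(b \right)} = 4 \cdot 1 = 4$)
$l{\left(a \right)} = 4$
$N{\left(m \right)} = - \frac{3}{5} + \frac{m}{5}$ ($N{\left(m \right)} = - \frac{3 - m}{5} = - \frac{3}{5} + \frac{m}{5}$)
$61 \cdot 1 N{\left(l{\left(5 \right)} \right)} = 61 \cdot 1 \left(- \frac{3}{5} + \frac{1}{5} \cdot 4\right) = 61 \cdot 1 \left(- \frac{3}{5} + \frac{4}{5}\right) = 61 \cdot 1 \cdot \frac{1}{5} = 61 \cdot \frac{1}{5} = \frac{61}{5}$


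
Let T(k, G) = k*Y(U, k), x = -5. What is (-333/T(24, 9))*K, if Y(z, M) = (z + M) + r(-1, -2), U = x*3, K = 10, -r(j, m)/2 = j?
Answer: -555/44 ≈ -12.614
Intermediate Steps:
r(j, m) = -2*j
U = -15 (U = -5*3 = -15)
Y(z, M) = 2 + M + z (Y(z, M) = (z + M) - 2*(-1) = (M + z) + 2 = 2 + M + z)
T(k, G) = k*(-13 + k) (T(k, G) = k*(2 + k - 15) = k*(-13 + k))
(-333/T(24, 9))*K = -333*1/(24*(-13 + 24))*10 = -333/(24*11)*10 = -333/264*10 = -333*1/264*10 = -111/88*10 = -555/44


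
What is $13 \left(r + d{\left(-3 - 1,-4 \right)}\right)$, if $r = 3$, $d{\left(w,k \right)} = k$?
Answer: $-13$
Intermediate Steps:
$13 \left(r + d{\left(-3 - 1,-4 \right)}\right) = 13 \left(3 - 4\right) = 13 \left(-1\right) = -13$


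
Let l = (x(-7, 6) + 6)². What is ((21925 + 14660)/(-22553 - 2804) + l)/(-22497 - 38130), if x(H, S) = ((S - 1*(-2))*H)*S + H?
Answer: -411390364/219616977 ≈ -1.8732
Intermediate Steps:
x(H, S) = H + H*S*(2 + S) (x(H, S) = ((S + 2)*H)*S + H = ((2 + S)*H)*S + H = (H*(2 + S))*S + H = H*S*(2 + S) + H = H + H*S*(2 + S))
l = 113569 (l = (-7*(1 + 6² + 2*6) + 6)² = (-7*(1 + 36 + 12) + 6)² = (-7*49 + 6)² = (-343 + 6)² = (-337)² = 113569)
((21925 + 14660)/(-22553 - 2804) + l)/(-22497 - 38130) = ((21925 + 14660)/(-22553 - 2804) + 113569)/(-22497 - 38130) = (36585/(-25357) + 113569)/(-60627) = (36585*(-1/25357) + 113569)*(-1/60627) = (-36585/25357 + 113569)*(-1/60627) = (2879732548/25357)*(-1/60627) = -411390364/219616977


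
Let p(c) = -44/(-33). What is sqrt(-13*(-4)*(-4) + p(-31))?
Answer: 2*I*sqrt(465)/3 ≈ 14.376*I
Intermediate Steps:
p(c) = 4/3 (p(c) = -44*(-1/33) = 4/3)
sqrt(-13*(-4)*(-4) + p(-31)) = sqrt(-13*(-4)*(-4) + 4/3) = sqrt(52*(-4) + 4/3) = sqrt(-208 + 4/3) = sqrt(-620/3) = 2*I*sqrt(465)/3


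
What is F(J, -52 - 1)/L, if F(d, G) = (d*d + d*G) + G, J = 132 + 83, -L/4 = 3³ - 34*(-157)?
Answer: -34777/21460 ≈ -1.6206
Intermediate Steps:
L = -21460 (L = -4*(3³ - 34*(-157)) = -4*(27 + 5338) = -4*5365 = -21460)
J = 215
F(d, G) = G + d² + G*d (F(d, G) = (d² + G*d) + G = G + d² + G*d)
F(J, -52 - 1)/L = ((-52 - 1) + 215² + (-52 - 1)*215)/(-21460) = (-53 + 46225 - 53*215)*(-1/21460) = (-53 + 46225 - 11395)*(-1/21460) = 34777*(-1/21460) = -34777/21460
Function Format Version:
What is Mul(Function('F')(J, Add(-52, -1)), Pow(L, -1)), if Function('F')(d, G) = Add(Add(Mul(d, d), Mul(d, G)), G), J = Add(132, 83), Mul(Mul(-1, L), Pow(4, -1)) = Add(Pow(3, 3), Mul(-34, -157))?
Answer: Rational(-34777, 21460) ≈ -1.6206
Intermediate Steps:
L = -21460 (L = Mul(-4, Add(Pow(3, 3), Mul(-34, -157))) = Mul(-4, Add(27, 5338)) = Mul(-4, 5365) = -21460)
J = 215
Function('F')(d, G) = Add(G, Pow(d, 2), Mul(G, d)) (Function('F')(d, G) = Add(Add(Pow(d, 2), Mul(G, d)), G) = Add(G, Pow(d, 2), Mul(G, d)))
Mul(Function('F')(J, Add(-52, -1)), Pow(L, -1)) = Mul(Add(Add(-52, -1), Pow(215, 2), Mul(Add(-52, -1), 215)), Pow(-21460, -1)) = Mul(Add(-53, 46225, Mul(-53, 215)), Rational(-1, 21460)) = Mul(Add(-53, 46225, -11395), Rational(-1, 21460)) = Mul(34777, Rational(-1, 21460)) = Rational(-34777, 21460)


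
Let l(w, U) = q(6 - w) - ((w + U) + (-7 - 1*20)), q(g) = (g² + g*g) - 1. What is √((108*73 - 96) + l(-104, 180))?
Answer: √31938 ≈ 178.71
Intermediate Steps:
q(g) = -1 + 2*g² (q(g) = (g² + g²) - 1 = 2*g² - 1 = -1 + 2*g²)
l(w, U) = 26 - U - w + 2*(6 - w)² (l(w, U) = (-1 + 2*(6 - w)²) - ((w + U) + (-7 - 1*20)) = (-1 + 2*(6 - w)²) - ((U + w) + (-7 - 20)) = (-1 + 2*(6 - w)²) - ((U + w) - 27) = (-1 + 2*(6 - w)²) - (-27 + U + w) = (-1 + 2*(6 - w)²) + (27 - U - w) = 26 - U - w + 2*(6 - w)²)
√((108*73 - 96) + l(-104, 180)) = √((108*73 - 96) + (26 - 1*180 - 1*(-104) + 2*(-6 - 104)²)) = √((7884 - 96) + (26 - 180 + 104 + 2*(-110)²)) = √(7788 + (26 - 180 + 104 + 2*12100)) = √(7788 + (26 - 180 + 104 + 24200)) = √(7788 + 24150) = √31938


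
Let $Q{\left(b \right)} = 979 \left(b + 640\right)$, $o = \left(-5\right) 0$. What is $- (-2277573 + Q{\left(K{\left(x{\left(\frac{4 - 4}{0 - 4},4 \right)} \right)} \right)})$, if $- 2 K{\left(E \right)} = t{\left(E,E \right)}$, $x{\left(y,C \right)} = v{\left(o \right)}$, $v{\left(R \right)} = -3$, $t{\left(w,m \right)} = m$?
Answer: $\frac{3299089}{2} \approx 1.6495 \cdot 10^{6}$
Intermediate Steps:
$o = 0$
$x{\left(y,C \right)} = -3$
$K{\left(E \right)} = - \frac{E}{2}$
$Q{\left(b \right)} = 626560 + 979 b$ ($Q{\left(b \right)} = 979 \left(640 + b\right) = 626560 + 979 b$)
$- (-2277573 + Q{\left(K{\left(x{\left(\frac{4 - 4}{0 - 4},4 \right)} \right)} \right)}) = - (-2277573 + \left(626560 + 979 \left(\left(- \frac{1}{2}\right) \left(-3\right)\right)\right)) = - (-2277573 + \left(626560 + 979 \cdot \frac{3}{2}\right)) = - (-2277573 + \left(626560 + \frac{2937}{2}\right)) = - (-2277573 + \frac{1256057}{2}) = \left(-1\right) \left(- \frac{3299089}{2}\right) = \frac{3299089}{2}$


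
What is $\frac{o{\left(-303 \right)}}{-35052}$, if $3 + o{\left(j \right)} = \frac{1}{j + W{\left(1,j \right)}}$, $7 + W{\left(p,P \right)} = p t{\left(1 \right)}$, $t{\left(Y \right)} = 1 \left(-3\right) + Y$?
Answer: $\frac{937}{10936224} \approx 8.5679 \cdot 10^{-5}$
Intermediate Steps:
$t{\left(Y \right)} = -3 + Y$
$W{\left(p,P \right)} = -7 - 2 p$ ($W{\left(p,P \right)} = -7 + p \left(-3 + 1\right) = -7 + p \left(-2\right) = -7 - 2 p$)
$o{\left(j \right)} = -3 + \frac{1}{-9 + j}$ ($o{\left(j \right)} = -3 + \frac{1}{j - 9} = -3 + \frac{1}{-9 + j}$)
$\frac{o{\left(-303 \right)}}{-35052} = \frac{\frac{1}{-9 - 303} \left(28 - -909\right)}{-35052} = \frac{28 + 909}{-312} \left(- \frac{1}{35052}\right) = \left(- \frac{1}{312}\right) 937 \left(- \frac{1}{35052}\right) = \left(- \frac{937}{312}\right) \left(- \frac{1}{35052}\right) = \frac{937}{10936224}$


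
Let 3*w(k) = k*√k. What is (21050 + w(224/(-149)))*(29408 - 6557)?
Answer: 481013550 - 6824832*I*√2086/22201 ≈ 4.8101e+8 - 14040.0*I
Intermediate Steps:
w(k) = k^(3/2)/3 (w(k) = (k*√k)/3 = k^(3/2)/3)
(21050 + w(224/(-149)))*(29408 - 6557) = (21050 + (224/(-149))^(3/2)/3)*(29408 - 6557) = (21050 + (224*(-1/149))^(3/2)/3)*22851 = (21050 + (-224/149)^(3/2)/3)*22851 = (21050 + (-896*I*√2086/22201)/3)*22851 = (21050 - 896*I*√2086/66603)*22851 = 481013550 - 6824832*I*√2086/22201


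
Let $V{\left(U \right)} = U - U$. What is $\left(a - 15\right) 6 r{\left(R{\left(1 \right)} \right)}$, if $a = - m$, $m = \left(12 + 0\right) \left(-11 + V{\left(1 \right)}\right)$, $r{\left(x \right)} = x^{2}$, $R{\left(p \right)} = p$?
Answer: $702$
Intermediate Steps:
$V{\left(U \right)} = 0$
$m = -132$ ($m = \left(12 + 0\right) \left(-11 + 0\right) = 12 \left(-11\right) = -132$)
$a = 132$ ($a = \left(-1\right) \left(-132\right) = 132$)
$\left(a - 15\right) 6 r{\left(R{\left(1 \right)} \right)} = \left(132 - 15\right) 6 \cdot 1^{2} = 117 \cdot 6 \cdot 1 = 702 \cdot 1 = 702$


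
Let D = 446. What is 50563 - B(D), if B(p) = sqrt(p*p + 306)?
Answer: 50563 - sqrt(199222) ≈ 50117.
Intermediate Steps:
B(p) = sqrt(306 + p**2) (B(p) = sqrt(p**2 + 306) = sqrt(306 + p**2))
50563 - B(D) = 50563 - sqrt(306 + 446**2) = 50563 - sqrt(306 + 198916) = 50563 - sqrt(199222)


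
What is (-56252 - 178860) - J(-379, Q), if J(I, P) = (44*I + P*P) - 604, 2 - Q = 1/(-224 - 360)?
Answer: -74294277153/341056 ≈ -2.1784e+5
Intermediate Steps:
Q = 1169/584 (Q = 2 - 1/(-224 - 360) = 2 - 1/(-584) = 2 - 1*(-1/584) = 2 + 1/584 = 1169/584 ≈ 2.0017)
J(I, P) = -604 + P² + 44*I (J(I, P) = (44*I + P²) - 604 = (P² + 44*I) - 604 = -604 + P² + 44*I)
(-56252 - 178860) - J(-379, Q) = (-56252 - 178860) - (-604 + (1169/584)² + 44*(-379)) = -235112 - (-604 + 1366561/341056 - 16676) = -235112 - 1*(-5892081119/341056) = -235112 + 5892081119/341056 = -74294277153/341056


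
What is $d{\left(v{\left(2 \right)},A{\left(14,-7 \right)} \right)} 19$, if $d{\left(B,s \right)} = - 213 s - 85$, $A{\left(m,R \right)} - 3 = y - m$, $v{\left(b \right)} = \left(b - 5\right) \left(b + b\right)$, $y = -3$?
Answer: $55043$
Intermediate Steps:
$v{\left(b \right)} = 2 b \left(-5 + b\right)$ ($v{\left(b \right)} = \left(-5 + b\right) 2 b = 2 b \left(-5 + b\right)$)
$A{\left(m,R \right)} = - m$ ($A{\left(m,R \right)} = 3 - \left(3 + m\right) = - m$)
$d{\left(B,s \right)} = -85 - 213 s$
$d{\left(v{\left(2 \right)},A{\left(14,-7 \right)} \right)} 19 = \left(-85 - 213 \left(\left(-1\right) 14\right)\right) 19 = \left(-85 - -2982\right) 19 = \left(-85 + 2982\right) 19 = 2897 \cdot 19 = 55043$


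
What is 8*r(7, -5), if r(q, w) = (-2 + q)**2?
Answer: 200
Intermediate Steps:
8*r(7, -5) = 8*(-2 + 7)**2 = 8*5**2 = 8*25 = 200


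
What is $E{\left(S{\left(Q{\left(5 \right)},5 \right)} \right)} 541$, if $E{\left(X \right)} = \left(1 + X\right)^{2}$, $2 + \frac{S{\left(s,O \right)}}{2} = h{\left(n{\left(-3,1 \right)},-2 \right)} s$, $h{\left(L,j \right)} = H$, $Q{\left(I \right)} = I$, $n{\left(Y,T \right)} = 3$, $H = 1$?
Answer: $26509$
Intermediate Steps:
$h{\left(L,j \right)} = 1$
$S{\left(s,O \right)} = -4 + 2 s$ ($S{\left(s,O \right)} = -4 + 2 \cdot 1 s = -4 + 2 s$)
$E{\left(S{\left(Q{\left(5 \right)},5 \right)} \right)} 541 = \left(1 + \left(-4 + 2 \cdot 5\right)\right)^{2} \cdot 541 = \left(1 + \left(-4 + 10\right)\right)^{2} \cdot 541 = \left(1 + 6\right)^{2} \cdot 541 = 7^{2} \cdot 541 = 49 \cdot 541 = 26509$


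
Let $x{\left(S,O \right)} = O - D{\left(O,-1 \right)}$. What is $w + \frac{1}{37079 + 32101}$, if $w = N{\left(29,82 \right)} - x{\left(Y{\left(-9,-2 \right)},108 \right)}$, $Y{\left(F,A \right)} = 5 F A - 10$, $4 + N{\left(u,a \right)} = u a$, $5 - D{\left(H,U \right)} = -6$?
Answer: $\frac{157522861}{69180} \approx 2277.0$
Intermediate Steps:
$D{\left(H,U \right)} = 11$ ($D{\left(H,U \right)} = 5 - -6 = 5 + 6 = 11$)
$N{\left(u,a \right)} = -4 + a u$ ($N{\left(u,a \right)} = -4 + u a = -4 + a u$)
$Y{\left(F,A \right)} = -10 + 5 A F$ ($Y{\left(F,A \right)} = 5 A F - 10 = -10 + 5 A F$)
$x{\left(S,O \right)} = -11 + O$ ($x{\left(S,O \right)} = O - 11 = -11 + O$)
$w = 2277$ ($w = \left(-4 + 82 \cdot 29\right) - \left(-11 + 108\right) = \left(-4 + 2378\right) - 97 = 2374 - 97 = 2277$)
$w + \frac{1}{37079 + 32101} = 2277 + \frac{1}{37079 + 32101} = 2277 + \frac{1}{69180} = \frac{157522861}{69180}$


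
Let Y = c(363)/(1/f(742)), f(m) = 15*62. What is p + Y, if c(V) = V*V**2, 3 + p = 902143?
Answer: 44484798850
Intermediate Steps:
f(m) = 930
p = 902140 (p = -3 + 902143 = 902140)
c(V) = V**3
Y = 44483896710 (Y = 363**3/(1/930) = 47832147/(1/930) = 47832147*930 = 44483896710)
p + Y = 902140 + 44483896710 = 44484798850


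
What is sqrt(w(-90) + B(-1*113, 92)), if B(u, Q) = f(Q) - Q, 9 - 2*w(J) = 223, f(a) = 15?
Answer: 2*I*sqrt(46) ≈ 13.565*I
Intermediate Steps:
w(J) = -107 (w(J) = 9/2 - 1/2*223 = 9/2 - 223/2 = -107)
B(u, Q) = 15 - Q
sqrt(w(-90) + B(-1*113, 92)) = sqrt(-107 + (15 - 1*92)) = sqrt(-107 + (15 - 92)) = sqrt(-107 - 77) = sqrt(-184) = 2*I*sqrt(46)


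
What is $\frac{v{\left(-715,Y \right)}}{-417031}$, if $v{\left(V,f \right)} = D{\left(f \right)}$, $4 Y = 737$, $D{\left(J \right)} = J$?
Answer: $- \frac{737}{1668124} \approx -0.00044181$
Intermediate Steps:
$Y = \frac{737}{4}$ ($Y = \frac{1}{4} \cdot 737 = \frac{737}{4} \approx 184.25$)
$v{\left(V,f \right)} = f$
$\frac{v{\left(-715,Y \right)}}{-417031} = \frac{737}{4 \left(-417031\right)} = \frac{737}{4} \left(- \frac{1}{417031}\right) = - \frac{737}{1668124}$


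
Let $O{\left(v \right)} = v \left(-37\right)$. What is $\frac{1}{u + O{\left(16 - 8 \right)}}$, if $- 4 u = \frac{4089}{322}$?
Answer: $- \frac{1288}{385337} \approx -0.0033425$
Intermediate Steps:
$u = - \frac{4089}{1288}$ ($u = - \frac{4089 \cdot \frac{1}{322}}{4} = \left(- \frac{1}{4}\right) \frac{4089}{322} = - \frac{4089}{1288} \approx -3.1747$)
$O{\left(v \right)} = - 37 v$
$\frac{1}{u + O{\left(16 - 8 \right)}} = \frac{1}{- \frac{4089}{1288} - 37 \left(16 - 8\right)} = \frac{1}{- \frac{4089}{1288} - 296} = \frac{1}{- \frac{385337}{1288}} = - \frac{1288}{385337}$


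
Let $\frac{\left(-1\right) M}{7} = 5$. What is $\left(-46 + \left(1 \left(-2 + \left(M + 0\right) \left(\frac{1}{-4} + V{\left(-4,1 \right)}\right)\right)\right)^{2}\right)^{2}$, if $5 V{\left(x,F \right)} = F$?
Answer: $\frac{540225}{256} \approx 2110.3$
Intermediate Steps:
$V{\left(x,F \right)} = \frac{F}{5}$
$M = -35$ ($M = \left(-7\right) 5 = -35$)
$\left(-46 + \left(1 \left(-2 + \left(M + 0\right) \left(\frac{1}{-4} + V{\left(-4,1 \right)}\right)\right)\right)^{2}\right)^{2} = \left(-46 + \left(1 \left(-2 + \left(-35 + 0\right) \left(\frac{1}{-4} + \frac{1}{5} \cdot 1\right)\right)\right)^{2}\right)^{2} = \left(-46 + \left(1 \left(-2 - 35 \left(- \frac{1}{4} + \frac{1}{5}\right)\right)\right)^{2}\right)^{2} = \left(-46 + \left(1 \left(-2 - - \frac{7}{4}\right)\right)^{2}\right)^{2} = \left(-46 + \left(1 \left(-2 + \frac{7}{4}\right)\right)^{2}\right)^{2} = \left(-46 + \left(1 \left(- \frac{1}{4}\right)\right)^{2}\right)^{2} = \left(-46 + \left(- \frac{1}{4}\right)^{2}\right)^{2} = \left(-46 + \frac{1}{16}\right)^{2} = \left(- \frac{735}{16}\right)^{2} = \frac{540225}{256}$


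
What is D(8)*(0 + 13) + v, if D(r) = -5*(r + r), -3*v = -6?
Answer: -1038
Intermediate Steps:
v = 2 (v = -⅓*(-6) = 2)
D(r) = -10*r
D(8)*(0 + 13) + v = (-10*8)*(0 + 13) + 2 = -80*13 + 2 = -1040 + 2 = -1038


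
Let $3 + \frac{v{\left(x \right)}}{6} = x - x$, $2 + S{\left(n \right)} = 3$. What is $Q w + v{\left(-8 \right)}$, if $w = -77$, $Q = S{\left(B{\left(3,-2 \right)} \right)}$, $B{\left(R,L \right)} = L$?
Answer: $-95$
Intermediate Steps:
$S{\left(n \right)} = 1$ ($S{\left(n \right)} = -2 + 3 = 1$)
$v{\left(x \right)} = -18$ ($v{\left(x \right)} = -18 + 6 \left(x - x\right) = -18 + 6 \cdot 0 = -18 + 0 = -18$)
$Q = 1$
$Q w + v{\left(-8 \right)} = 1 \left(-77\right) - 18 = -77 - 18 = -95$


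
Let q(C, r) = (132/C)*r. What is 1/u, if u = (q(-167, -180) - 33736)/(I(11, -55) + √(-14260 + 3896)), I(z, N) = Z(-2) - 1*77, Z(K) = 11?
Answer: 5511/2805076 - 167*I*√2591/2805076 ≈ 0.0019647 - 0.0030304*I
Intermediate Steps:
I(z, N) = -66 (I(z, N) = 11 - 1*77 = 11 - 77 = -66)
q(C, r) = 132*r/C
u = -5610152/(167*(-66 + 2*I*√2591)) (u = (132*(-180)/(-167) - 33736)/(-66 + √(-14260 + 3896)) = (132*(-180)*(-1/167) - 33736)/(-66 + √(-10364)) = (23760/167 - 33736)/(-66 + 2*I*√2591) = -5610152/(167*(-66 + 2*I*√2591)) ≈ 150.62 + 232.33*I)
1/u = 1/(23141877/153640 + 701269*I*√2591/153640)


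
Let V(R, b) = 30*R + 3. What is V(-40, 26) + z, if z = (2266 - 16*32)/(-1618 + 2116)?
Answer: -297176/249 ≈ -1193.5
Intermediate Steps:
V(R, b) = 3 + 30*R
z = 877/249 (z = (2266 - 512)/498 = 1754*(1/498) = 877/249 ≈ 3.5221)
V(-40, 26) + z = (3 + 30*(-40)) + 877/249 = (3 - 1200) + 877/249 = -1197 + 877/249 = -297176/249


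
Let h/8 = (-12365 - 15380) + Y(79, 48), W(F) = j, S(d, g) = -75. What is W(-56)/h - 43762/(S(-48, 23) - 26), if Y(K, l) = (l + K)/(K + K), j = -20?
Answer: 191834399141/442741883 ≈ 433.29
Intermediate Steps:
Y(K, l) = (K + l)/(2*K) (Y(K, l) = (K + l)/((2*K)) = (K + l)*(1/(2*K)) = (K + l)/(2*K))
W(F) = -20
h = -17534332/79 (h = 8*((-12365 - 15380) + (½)*(79 + 48)/79) = 8*(-27745 + (½)*(1/79)*127) = 8*(-27745 + 127/158) = 8*(-4383583/158) = -17534332/79 ≈ -2.2195e+5)
W(-56)/h - 43762/(S(-48, 23) - 26) = -20/(-17534332/79) - 43762/(-75 - 26) = -20*(-79/17534332) - 43762/(-101) = 395/4383583 - 43762*(-1/101) = 395/4383583 + 43762/101 = 191834399141/442741883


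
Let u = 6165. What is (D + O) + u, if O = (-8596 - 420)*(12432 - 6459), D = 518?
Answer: -53845885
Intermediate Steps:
O = -53852568 (O = -9016*5973 = -53852568)
(D + O) + u = (518 - 53852568) + 6165 = -53852050 + 6165 = -53845885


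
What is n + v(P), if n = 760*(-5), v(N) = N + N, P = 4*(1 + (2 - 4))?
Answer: -3808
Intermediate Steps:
P = -4 (P = 4*(1 - 2) = 4*(-1) = -4)
v(N) = 2*N
n = -3800
n + v(P) = -3800 + 2*(-4) = -3800 - 8 = -3808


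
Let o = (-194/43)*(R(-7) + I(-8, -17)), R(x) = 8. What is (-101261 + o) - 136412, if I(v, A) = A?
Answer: -10218193/43 ≈ -2.3763e+5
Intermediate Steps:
o = 1746/43 (o = (-194/43)*(8 - 17) = -194*1/43*(-9) = -194/43*(-9) = 1746/43 ≈ 40.605)
(-101261 + o) - 136412 = (-101261 + 1746/43) - 136412 = -4352477/43 - 136412 = -10218193/43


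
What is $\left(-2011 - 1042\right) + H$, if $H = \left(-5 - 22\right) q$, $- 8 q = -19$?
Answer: $- \frac{24937}{8} \approx -3117.1$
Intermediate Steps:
$q = \frac{19}{8}$ ($q = \left(- \frac{1}{8}\right) \left(-19\right) = \frac{19}{8} \approx 2.375$)
$H = - \frac{513}{8}$ ($H = \left(-5 - 22\right) \frac{19}{8} = \left(-27\right) \frac{19}{8} = - \frac{513}{8} \approx -64.125$)
$\left(-2011 - 1042\right) + H = \left(-2011 - 1042\right) - \frac{513}{8} = -3053 - \frac{513}{8} = - \frac{24937}{8}$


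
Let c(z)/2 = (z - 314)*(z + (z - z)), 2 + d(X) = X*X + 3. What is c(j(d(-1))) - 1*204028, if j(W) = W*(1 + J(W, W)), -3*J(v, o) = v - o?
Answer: -205276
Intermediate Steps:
d(X) = 1 + X**2 (d(X) = -2 + (X*X + 3) = -2 + (X**2 + 3) = -2 + (3 + X**2) = 1 + X**2)
J(v, o) = -v/3 + o/3 (J(v, o) = -(v - o)/3 = -v/3 + o/3)
j(W) = W (j(W) = W*(1 + (-W/3 + W/3)) = W*(1 + 0) = W*1 = W)
c(z) = 2*z*(-314 + z) (c(z) = 2*((z - 314)*(z + (z - z))) = 2*((-314 + z)*(z + 0)) = 2*((-314 + z)*z) = 2*(z*(-314 + z)) = 2*z*(-314 + z))
c(j(d(-1))) - 1*204028 = 2*(1 + (-1)**2)*(-314 + (1 + (-1)**2)) - 1*204028 = 2*(1 + 1)*(-314 + (1 + 1)) - 204028 = 2*2*(-314 + 2) - 204028 = 2*2*(-312) - 204028 = -1248 - 204028 = -205276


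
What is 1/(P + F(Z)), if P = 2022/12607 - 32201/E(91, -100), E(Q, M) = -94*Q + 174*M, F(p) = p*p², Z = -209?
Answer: -327202078/2987134961108667 ≈ -1.0954e-7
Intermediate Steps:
F(p) = p³
P = 458436995/327202078 (P = 2022/12607 - 32201/(-94*91 + 174*(-100)) = 2022*(1/12607) - 32201/(-8554 - 17400) = 2022/12607 - 32201/(-25954) = 2022/12607 - 32201*(-1/25954) = 2022/12607 + 32201/25954 = 458436995/327202078 ≈ 1.4011)
1/(P + F(Z)) = 1/(458436995/327202078 + (-209)³) = 1/(458436995/327202078 - 9129329) = 1/(-2987134961108667/327202078) = -327202078/2987134961108667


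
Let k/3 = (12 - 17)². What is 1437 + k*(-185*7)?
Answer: -95688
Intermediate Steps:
k = 75 (k = 3*(12 - 17)² = 3*(-5)² = 3*25 = 75)
1437 + k*(-185*7) = 1437 + 75*(-185*7) = 1437 + 75*(-1295) = 1437 - 97125 = -95688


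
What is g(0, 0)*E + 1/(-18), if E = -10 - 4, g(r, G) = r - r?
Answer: -1/18 ≈ -0.055556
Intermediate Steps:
g(r, G) = 0
E = -14
g(0, 0)*E + 1/(-18) = 0*(-14) + 1/(-18) = 0 - 1/18 = -1/18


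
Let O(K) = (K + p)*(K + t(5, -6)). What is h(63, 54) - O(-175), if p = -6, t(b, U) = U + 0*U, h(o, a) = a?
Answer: -32707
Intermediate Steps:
t(b, U) = U (t(b, U) = U + 0 = U)
O(K) = (-6 + K)² (O(K) = (K - 6)*(K - 6) = (-6 + K)*(-6 + K) = (-6 + K)²)
h(63, 54) - O(-175) = 54 - (36 + (-175)² - 12*(-175)) = 54 - (36 + 30625 + 2100) = 54 - 1*32761 = 54 - 32761 = -32707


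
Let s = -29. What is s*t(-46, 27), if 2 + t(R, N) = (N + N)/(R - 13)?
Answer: 4988/59 ≈ 84.542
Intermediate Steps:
t(R, N) = -2 + 2*N/(-13 + R) (t(R, N) = -2 + (N + N)/(R - 13) = -2 + (2*N)/(-13 + R) = -2 + 2*N/(-13 + R))
s*t(-46, 27) = -58*(13 + 27 - 1*(-46))/(-13 - 46) = -58*(13 + 27 + 46)/(-59) = -58*(-1)*86/59 = -29*(-172/59) = 4988/59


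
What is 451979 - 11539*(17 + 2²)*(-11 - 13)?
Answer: 6267635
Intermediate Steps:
451979 - 11539*(17 + 2²)*(-11 - 13) = 451979 - 11539*(17 + 4)*(-24) = 451979 - 11539*21*(-24) = 451979 - 11539*(-504) = 451979 - 1*(-5815656) = 451979 + 5815656 = 6267635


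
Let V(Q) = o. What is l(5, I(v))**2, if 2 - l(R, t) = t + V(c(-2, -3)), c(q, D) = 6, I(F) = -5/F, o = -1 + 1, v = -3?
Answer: 1/9 ≈ 0.11111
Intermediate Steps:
o = 0
V(Q) = 0
l(R, t) = 2 - t (l(R, t) = 2 - (t + 0) = 2 - t)
l(5, I(v))**2 = (2 - (-5)/(-3))**2 = (2 - (-5)*(-1)/3)**2 = (2 - 1*5/3)**2 = (2 - 5/3)**2 = (1/3)**2 = 1/9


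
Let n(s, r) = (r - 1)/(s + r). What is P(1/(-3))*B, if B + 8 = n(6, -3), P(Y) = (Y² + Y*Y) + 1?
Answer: -308/27 ≈ -11.407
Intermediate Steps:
n(s, r) = (-1 + r)/(r + s)
P(Y) = 1 + 2*Y² (P(Y) = (Y² + Y²) + 1 = 2*Y² + 1 = 1 + 2*Y²)
B = -28/3 (B = -8 + (-1 - 3)/(-3 + 6) = -8 - 4/3 = -28/3 ≈ -9.3333)
P(1/(-3))*B = (1 + 2*(1/(-3))²)*(-28/3) = (1 + 2*(-⅓)²)*(-28/3) = (1 + 2*(⅑))*(-28/3) = (1 + 2/9)*(-28/3) = (11/9)*(-28/3) = -308/27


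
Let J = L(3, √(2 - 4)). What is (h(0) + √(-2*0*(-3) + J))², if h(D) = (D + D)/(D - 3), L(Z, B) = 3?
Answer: 3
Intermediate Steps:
J = 3
h(D) = 2*D/(-3 + D) (h(D) = (2*D)/(-3 + D) = 2*D/(-3 + D))
(h(0) + √(-2*0*(-3) + J))² = (2*0/(-3 + 0) + √(-2*0*(-3) + 3))² = (2*0/(-3) + √(0*(-3) + 3))² = (2*0*(-⅓) + √(0 + 3))² = (0 + √3)² = (√3)² = 3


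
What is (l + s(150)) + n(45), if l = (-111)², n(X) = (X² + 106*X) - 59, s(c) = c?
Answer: 19207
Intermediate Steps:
n(X) = -59 + X² + 106*X
l = 12321
(l + s(150)) + n(45) = (12321 + 150) + (-59 + 45² + 106*45) = 12471 + (-59 + 2025 + 4770) = 12471 + 6736 = 19207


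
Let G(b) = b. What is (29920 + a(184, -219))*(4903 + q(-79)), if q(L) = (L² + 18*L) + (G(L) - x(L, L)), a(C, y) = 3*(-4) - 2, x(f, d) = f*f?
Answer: 101740212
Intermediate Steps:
x(f, d) = f²
a(C, y) = -14 (a(C, y) = -12 - 2 = -14)
q(L) = 19*L (q(L) = (L² + 18*L) + (L - L²) = 19*L)
(29920 + a(184, -219))*(4903 + q(-79)) = (29920 - 14)*(4903 + 19*(-79)) = 29906*(4903 - 1501) = 29906*3402 = 101740212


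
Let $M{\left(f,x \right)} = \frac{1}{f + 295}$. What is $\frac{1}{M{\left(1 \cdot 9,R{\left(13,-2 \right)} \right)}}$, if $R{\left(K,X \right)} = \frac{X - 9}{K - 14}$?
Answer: $304$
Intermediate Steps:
$R{\left(K,X \right)} = \frac{-9 + X}{-14 + K}$
$M{\left(f,x \right)} = \frac{1}{295 + f}$
$\frac{1}{M{\left(1 \cdot 9,R{\left(13,-2 \right)} \right)}} = \frac{1}{\frac{1}{295 + 1 \cdot 9}} = \frac{1}{\frac{1}{295 + 9}} = \frac{1}{\frac{1}{304}} = 304$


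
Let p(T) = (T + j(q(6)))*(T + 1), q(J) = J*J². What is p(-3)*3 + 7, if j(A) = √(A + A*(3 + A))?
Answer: 25 - 72*√330 ≈ -1282.9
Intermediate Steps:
q(J) = J³
p(T) = (1 + T)*(T + 12*√330) (p(T) = (T + √(6³*(4 + 6³)))*(T + 1) = (T + √(216*(4 + 216)))*(1 + T) = (T + √(216*220))*(1 + T) = (T + √47520)*(1 + T) = (T + 12*√330)*(1 + T) = (1 + T)*(T + 12*√330))
p(-3)*3 + 7 = (-3 + (-3)² + 12*√330 + 12*(-3)*√330)*3 + 7 = (-3 + 9 + 12*√330 - 36*√330)*3 + 7 = (6 - 24*√330)*3 + 7 = (18 - 72*√330) + 7 = 25 - 72*√330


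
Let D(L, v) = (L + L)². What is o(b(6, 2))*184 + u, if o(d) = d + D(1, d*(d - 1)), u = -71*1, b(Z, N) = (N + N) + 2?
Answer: 1769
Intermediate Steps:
b(Z, N) = 2 + 2*N (b(Z, N) = 2*N + 2 = 2 + 2*N)
u = -71
D(L, v) = 4*L² (D(L, v) = (2*L)² = 4*L²)
o(d) = 4 + d (o(d) = d + 4*1² = d + 4*1 = d + 4 = 4 + d)
o(b(6, 2))*184 + u = (4 + (2 + 2*2))*184 - 71 = (4 + (2 + 4))*184 - 71 = (4 + 6)*184 - 71 = 10*184 - 71 = 1840 - 71 = 1769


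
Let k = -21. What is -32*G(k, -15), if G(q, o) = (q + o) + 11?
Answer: 800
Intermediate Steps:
G(q, o) = 11 + o + q (G(q, o) = (o + q) + 11 = 11 + o + q)
-32*G(k, -15) = -32*(11 - 15 - 21) = -32*(-25) = 800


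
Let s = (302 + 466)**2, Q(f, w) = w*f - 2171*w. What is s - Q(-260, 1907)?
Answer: 5225741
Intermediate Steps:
Q(f, w) = -2171*w + f*w (Q(f, w) = f*w - 2171*w = -2171*w + f*w)
s = 589824 (s = 768**2 = 589824)
s - Q(-260, 1907) = 589824 - 1907*(-2171 - 260) = 589824 - 1907*(-2431) = 589824 - 1*(-4635917) = 589824 + 4635917 = 5225741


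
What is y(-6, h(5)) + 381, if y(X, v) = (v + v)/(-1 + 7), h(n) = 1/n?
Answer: 5716/15 ≈ 381.07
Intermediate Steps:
y(X, v) = v/3 (y(X, v) = (2*v)/6 = (2*v)*(⅙) = v/3)
y(-6, h(5)) + 381 = (⅓)/5 + 381 = (⅓)*(⅕) + 381 = 1/15 + 381 = 5716/15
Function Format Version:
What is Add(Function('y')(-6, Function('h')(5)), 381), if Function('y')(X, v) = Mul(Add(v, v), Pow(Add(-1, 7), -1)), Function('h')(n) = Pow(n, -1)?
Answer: Rational(5716, 15) ≈ 381.07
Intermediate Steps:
Function('y')(X, v) = Mul(Rational(1, 3), v) (Function('y')(X, v) = Mul(Mul(2, v), Pow(6, -1)) = Mul(Mul(2, v), Rational(1, 6)) = Mul(Rational(1, 3), v))
Add(Function('y')(-6, Function('h')(5)), 381) = Add(Mul(Rational(1, 3), Pow(5, -1)), 381) = Add(Mul(Rational(1, 3), Rational(1, 5)), 381) = Add(Rational(1, 15), 381) = Rational(5716, 15)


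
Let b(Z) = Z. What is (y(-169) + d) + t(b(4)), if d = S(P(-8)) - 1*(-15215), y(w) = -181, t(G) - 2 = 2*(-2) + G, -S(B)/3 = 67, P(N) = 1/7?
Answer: 14835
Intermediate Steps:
P(N) = ⅐
S(B) = -201 (S(B) = -3*67 = -201)
t(G) = -2 + G (t(G) = 2 + (2*(-2) + G) = 2 + (-4 + G) = -2 + G)
d = 15014 (d = -201 - 1*(-15215) = -201 + 15215 = 15014)
(y(-169) + d) + t(b(4)) = (-181 + 15014) + (-2 + 4) = 14833 + 2 = 14835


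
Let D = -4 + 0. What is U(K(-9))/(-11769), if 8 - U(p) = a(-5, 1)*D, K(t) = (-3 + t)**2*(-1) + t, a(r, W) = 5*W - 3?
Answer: -16/11769 ≈ -0.0013595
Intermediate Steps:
a(r, W) = -3 + 5*W
K(t) = t - (-3 + t)**2 (K(t) = -(-3 + t)**2 + t = t - (-3 + t)**2)
D = -4
U(p) = 16 (U(p) = 8 - (-3 + 5*1)*(-4) = 8 - (-3 + 5)*(-4) = 8 - 2*(-4) = 8 - 1*(-8) = 8 + 8 = 16)
U(K(-9))/(-11769) = 16/(-11769) = 16*(-1/11769) = -16/11769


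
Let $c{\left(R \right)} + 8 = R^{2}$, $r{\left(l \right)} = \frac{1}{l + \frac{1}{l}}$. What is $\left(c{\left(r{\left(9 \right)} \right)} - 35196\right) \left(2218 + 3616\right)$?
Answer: $- \frac{690487780955}{3362} \approx -2.0538 \cdot 10^{8}$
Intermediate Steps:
$c{\left(R \right)} = -8 + R^{2}$
$\left(c{\left(r{\left(9 \right)} \right)} - 35196\right) \left(2218 + 3616\right) = \left(\left(-8 + \left(\frac{9}{1 + 9^{2}}\right)^{2}\right) - 35196\right) \left(2218 + 3616\right) = \left(\left(-8 + \left(\frac{9}{1 + 81}\right)^{2}\right) - 35196\right) 5834 = \left(\left(-8 + \left(\frac{9}{82}\right)^{2}\right) - 35196\right) 5834 = \left(\left(-8 + \frac{81}{6724}\right) - 35196\right) 5834 = \left(- \frac{53711}{6724} - 35196\right) 5834 = \left(- \frac{236711615}{6724}\right) 5834 = - \frac{690487780955}{3362}$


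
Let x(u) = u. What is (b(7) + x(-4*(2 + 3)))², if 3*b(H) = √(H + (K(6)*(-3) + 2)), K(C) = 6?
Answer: (20 - I)² ≈ 399.0 - 40.0*I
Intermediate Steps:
b(H) = √(-16 + H)/3 (b(H) = √(H + (6*(-3) + 2))/3 = √(H + (-18 + 2))/3 = √(H - 16)/3 = √(-16 + H)/3)
(b(7) + x(-4*(2 + 3)))² = (√(-16 + 7)/3 - 4*(2 + 3))² = (√(-9)/3 - 4*5)² = ((3*I)/3 - 20)² = (I - 20)² = (-20 + I)²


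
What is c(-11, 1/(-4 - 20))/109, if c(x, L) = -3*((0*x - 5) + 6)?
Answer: -3/109 ≈ -0.027523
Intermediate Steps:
c(x, L) = -3 (c(x, L) = -3*((0 - 5) + 6) = -3*(-5 + 6) = -3*1 = -3)
c(-11, 1/(-4 - 20))/109 = -3/109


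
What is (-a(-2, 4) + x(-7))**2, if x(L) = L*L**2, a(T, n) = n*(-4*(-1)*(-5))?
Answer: 69169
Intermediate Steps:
a(T, n) = -20*n (a(T, n) = n*(4*(-5)) = n*(-20) = -20*n)
x(L) = L**3
(-a(-2, 4) + x(-7))**2 = (-(-20)*4 + (-7)**3)**2 = (-1*(-80) - 343)**2 = (80 - 343)**2 = (-263)**2 = 69169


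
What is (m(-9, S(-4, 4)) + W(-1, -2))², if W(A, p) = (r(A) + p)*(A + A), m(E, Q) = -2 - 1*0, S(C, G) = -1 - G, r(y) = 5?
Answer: 64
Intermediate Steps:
m(E, Q) = -2 (m(E, Q) = -2 + 0 = -2)
W(A, p) = 2*A*(5 + p) (W(A, p) = (5 + p)*(A + A) = (5 + p)*(2*A) = 2*A*(5 + p))
(m(-9, S(-4, 4)) + W(-1, -2))² = (-2 + 2*(-1)*(5 - 2))² = (-2 + 2*(-1)*3)² = (-2 - 6)² = (-8)² = 64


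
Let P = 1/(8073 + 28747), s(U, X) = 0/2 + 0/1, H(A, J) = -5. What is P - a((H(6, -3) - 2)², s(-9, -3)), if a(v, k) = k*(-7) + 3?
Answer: -110459/36820 ≈ -3.0000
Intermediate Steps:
s(U, X) = 0 (s(U, X) = 0*(½) + 0*1 = 0 + 0 = 0)
a(v, k) = 3 - 7*k (a(v, k) = -7*k + 3 = 3 - 7*k)
P = 1/36820 ≈ 2.7159e-5
P - a((H(6, -3) - 2)², s(-9, -3)) = 1/36820 - (3 - 7*0) = 1/36820 - (3 + 0) = 1/36820 - 1*3 = 1/36820 - 3 = -110459/36820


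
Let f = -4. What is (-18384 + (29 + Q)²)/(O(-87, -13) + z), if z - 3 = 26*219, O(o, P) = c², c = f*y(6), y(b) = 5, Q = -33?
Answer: -2624/871 ≈ -3.0126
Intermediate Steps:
c = -20 (c = -4*5 = -20)
O(o, P) = 400 (O(o, P) = (-20)² = 400)
z = 5697 (z = 3 + 26*219 = 3 + 5694 = 5697)
(-18384 + (29 + Q)²)/(O(-87, -13) + z) = (-18384 + (29 - 33)²)/(400 + 5697) = (-18384 + (-4)²)/6097 = (-18384 + 16)*(1/6097) = -18368*1/6097 = -2624/871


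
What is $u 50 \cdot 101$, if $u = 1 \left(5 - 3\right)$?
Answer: $10100$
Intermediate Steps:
$u = 2$ ($u = 1 \cdot 2 = 2$)
$u 50 \cdot 101 = 2 \cdot 50 \cdot 101 = 100 \cdot 101 = 10100$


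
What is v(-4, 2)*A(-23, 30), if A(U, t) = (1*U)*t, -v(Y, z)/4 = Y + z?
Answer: -5520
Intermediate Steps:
v(Y, z) = -4*Y - 4*z (v(Y, z) = -4*(Y + z) = -4*Y - 4*z)
A(U, t) = U*t
v(-4, 2)*A(-23, 30) = (-4*(-4) - 4*2)*(-23*30) = (16 - 8)*(-690) = 8*(-690) = -5520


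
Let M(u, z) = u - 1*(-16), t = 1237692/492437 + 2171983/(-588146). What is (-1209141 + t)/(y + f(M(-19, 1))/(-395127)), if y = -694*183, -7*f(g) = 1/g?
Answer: 2905823272739415369156207/305212549468962913161670 ≈ 9.5207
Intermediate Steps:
t = -341621193539/289624851802 (t = 1237692*(1/492437) + 2171983*(-1/588146) = 1237692/492437 - 2171983/588146 = -341621193539/289624851802 ≈ -1.1795)
M(u, z) = 16 + u (M(u, z) = u + 16 = 16 + u)
f(g) = -1/(7*g)
y = -127002
(-1209141 + t)/(y + f(M(-19, 1))/(-395127)) = (-1209141 - 341621193539/289624851802)/(-127002 - 1/(7*(16 - 19))/(-395127)) = -350197624553915621/(289624851802*(-127002 - ⅐/(-3)*(-1/395127))) = -350197624553915621/(289624851802*(-127002 - ⅐*(-⅓)*(-1/395127))) = -350197624553915621/(289624851802*(-127002 + (1/21)*(-1/395127))) = -350197624553915621/(289624851802*(-127002 - 1/8297667)) = -350197624553915621/(289624851802*(-1053820304335/8297667)) = -350197624553915621/289624851802*(-8297667/1053820304335) = 2905823272739415369156207/305212549468962913161670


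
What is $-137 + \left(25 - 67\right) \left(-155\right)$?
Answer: $6373$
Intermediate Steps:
$-137 + \left(25 - 67\right) \left(-155\right) = -137 - -6510 = -137 + 6510 = 6373$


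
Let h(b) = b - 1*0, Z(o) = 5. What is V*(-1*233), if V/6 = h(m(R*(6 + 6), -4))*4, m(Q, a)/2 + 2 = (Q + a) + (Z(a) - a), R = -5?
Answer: 637488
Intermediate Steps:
m(Q, a) = 6 + 2*Q (m(Q, a) = -4 + 2*((Q + a) + (5 - a)) = -4 + 2*(5 + Q) = -4 + (10 + 2*Q) = 6 + 2*Q)
h(b) = b (h(b) = b + 0 = b)
V = -2736 (V = 6*((6 + 2*(-5*(6 + 6)))*4) = 6*((6 + 2*(-5*12))*4) = 6*((6 + 2*(-60))*4) = 6*((6 - 120)*4) = 6*(-114*4) = 6*(-456) = -2736)
V*(-1*233) = -(-2736)*233 = -2736*(-233) = 637488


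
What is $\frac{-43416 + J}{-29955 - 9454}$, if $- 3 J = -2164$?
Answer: $\frac{128084}{118227} \approx 1.0834$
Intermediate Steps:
$J = \frac{2164}{3}$ ($J = \left(- \frac{1}{3}\right) \left(-2164\right) = \frac{2164}{3} \approx 721.33$)
$\frac{-43416 + J}{-29955 - 9454} = \frac{-43416 + \frac{2164}{3}}{-29955 - 9454} = - \frac{128084}{3 \left(-39409\right)} = \left(- \frac{128084}{3}\right) \left(- \frac{1}{39409}\right) = \frac{128084}{118227}$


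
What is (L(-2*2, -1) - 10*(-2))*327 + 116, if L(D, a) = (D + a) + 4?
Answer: 6329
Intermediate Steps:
L(D, a) = 4 + D + a
(L(-2*2, -1) - 10*(-2))*327 + 116 = ((4 - 2*2 - 1) - 10*(-2))*327 + 116 = ((4 - 4 - 1) + 20)*327 + 116 = (-1 + 20)*327 + 116 = 19*327 + 116 = 6213 + 116 = 6329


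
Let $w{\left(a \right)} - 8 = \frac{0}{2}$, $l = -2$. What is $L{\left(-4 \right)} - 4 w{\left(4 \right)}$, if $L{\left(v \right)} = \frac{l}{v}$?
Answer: $- \frac{63}{2} \approx -31.5$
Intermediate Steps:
$w{\left(a \right)} = 8$ ($w{\left(a \right)} = 8 + \frac{0}{2} = 8 + 0 \cdot \frac{1}{2} = 8 + 0 = 8$)
$L{\left(v \right)} = - \frac{2}{v}$
$L{\left(-4 \right)} - 4 w{\left(4 \right)} = - \frac{2}{-4} - 32 = \left(-2\right) \left(- \frac{1}{4}\right) - 32 = \frac{1}{2} - 32 = - \frac{63}{2}$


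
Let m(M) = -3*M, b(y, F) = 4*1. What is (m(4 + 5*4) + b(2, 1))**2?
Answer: 4624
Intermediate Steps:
b(y, F) = 4
(m(4 + 5*4) + b(2, 1))**2 = (-3*(4 + 5*4) + 4)**2 = (-3*(4 + 20) + 4)**2 = (-3*24 + 4)**2 = (-72 + 4)**2 = (-68)**2 = 4624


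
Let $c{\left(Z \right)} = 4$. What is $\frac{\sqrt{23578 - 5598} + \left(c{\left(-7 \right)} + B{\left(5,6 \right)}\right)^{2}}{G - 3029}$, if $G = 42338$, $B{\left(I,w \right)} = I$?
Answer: $\frac{27}{13103} + \frac{2 \sqrt{4495}}{39309} \approx 0.0054718$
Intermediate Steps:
$\frac{\sqrt{23578 - 5598} + \left(c{\left(-7 \right)} + B{\left(5,6 \right)}\right)^{2}}{G - 3029} = \frac{\sqrt{23578 - 5598} + \left(4 + 5\right)^{2}}{42338 - 3029} = \frac{\sqrt{17980} + 9^{2}}{39309} = \left(2 \sqrt{4495} + 81\right) \frac{1}{39309} = \left(81 + 2 \sqrt{4495}\right) \frac{1}{39309} = \frac{27}{13103} + \frac{2 \sqrt{4495}}{39309}$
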